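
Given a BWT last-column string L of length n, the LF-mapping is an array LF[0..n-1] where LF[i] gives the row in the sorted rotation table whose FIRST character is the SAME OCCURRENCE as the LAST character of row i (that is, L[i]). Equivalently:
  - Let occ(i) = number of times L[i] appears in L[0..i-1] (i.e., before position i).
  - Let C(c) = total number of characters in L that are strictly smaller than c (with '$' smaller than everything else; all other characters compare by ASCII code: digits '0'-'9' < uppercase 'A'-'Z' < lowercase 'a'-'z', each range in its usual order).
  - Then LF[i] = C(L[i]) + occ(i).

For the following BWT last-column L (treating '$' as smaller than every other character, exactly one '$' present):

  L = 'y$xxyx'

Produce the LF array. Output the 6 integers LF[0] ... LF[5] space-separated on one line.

Char counts: '$':1, 'x':3, 'y':2
C (first-col start): C('$')=0, C('x')=1, C('y')=4
L[0]='y': occ=0, LF[0]=C('y')+0=4+0=4
L[1]='$': occ=0, LF[1]=C('$')+0=0+0=0
L[2]='x': occ=0, LF[2]=C('x')+0=1+0=1
L[3]='x': occ=1, LF[3]=C('x')+1=1+1=2
L[4]='y': occ=1, LF[4]=C('y')+1=4+1=5
L[5]='x': occ=2, LF[5]=C('x')+2=1+2=3

Answer: 4 0 1 2 5 3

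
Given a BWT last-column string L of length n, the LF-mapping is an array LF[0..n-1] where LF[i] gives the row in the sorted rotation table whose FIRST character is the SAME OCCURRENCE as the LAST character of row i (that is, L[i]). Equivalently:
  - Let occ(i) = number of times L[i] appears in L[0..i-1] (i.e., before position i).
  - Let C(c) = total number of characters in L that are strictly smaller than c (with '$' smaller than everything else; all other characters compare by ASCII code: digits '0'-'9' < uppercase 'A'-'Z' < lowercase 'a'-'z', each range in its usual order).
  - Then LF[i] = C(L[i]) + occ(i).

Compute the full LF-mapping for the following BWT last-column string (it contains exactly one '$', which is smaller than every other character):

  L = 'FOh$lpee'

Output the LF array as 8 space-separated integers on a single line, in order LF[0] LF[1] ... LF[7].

Char counts: '$':1, 'F':1, 'O':1, 'e':2, 'h':1, 'l':1, 'p':1
C (first-col start): C('$')=0, C('F')=1, C('O')=2, C('e')=3, C('h')=5, C('l')=6, C('p')=7
L[0]='F': occ=0, LF[0]=C('F')+0=1+0=1
L[1]='O': occ=0, LF[1]=C('O')+0=2+0=2
L[2]='h': occ=0, LF[2]=C('h')+0=5+0=5
L[3]='$': occ=0, LF[3]=C('$')+0=0+0=0
L[4]='l': occ=0, LF[4]=C('l')+0=6+0=6
L[5]='p': occ=0, LF[5]=C('p')+0=7+0=7
L[6]='e': occ=0, LF[6]=C('e')+0=3+0=3
L[7]='e': occ=1, LF[7]=C('e')+1=3+1=4

Answer: 1 2 5 0 6 7 3 4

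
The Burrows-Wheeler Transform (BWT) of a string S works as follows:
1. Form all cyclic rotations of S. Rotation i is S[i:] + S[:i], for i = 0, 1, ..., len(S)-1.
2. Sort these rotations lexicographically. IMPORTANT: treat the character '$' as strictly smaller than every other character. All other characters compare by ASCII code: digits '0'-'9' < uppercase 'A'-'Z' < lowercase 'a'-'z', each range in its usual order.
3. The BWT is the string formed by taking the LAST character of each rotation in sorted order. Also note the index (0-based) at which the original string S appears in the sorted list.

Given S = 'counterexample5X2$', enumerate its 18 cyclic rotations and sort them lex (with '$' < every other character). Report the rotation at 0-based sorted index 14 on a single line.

Answer: rexample5X2$counte

Derivation:
All 18 rotations (rotation i = S[i:]+S[:i]):
  rot[0] = counterexample5X2$
  rot[1] = ounterexample5X2$c
  rot[2] = unterexample5X2$co
  rot[3] = nterexample5X2$cou
  rot[4] = terexample5X2$coun
  rot[5] = erexample5X2$count
  rot[6] = rexample5X2$counte
  rot[7] = example5X2$counter
  rot[8] = xample5X2$countere
  rot[9] = ample5X2$counterex
  rot[10] = mple5X2$counterexa
  rot[11] = ple5X2$counterexam
  rot[12] = le5X2$counterexamp
  rot[13] = e5X2$counterexampl
  rot[14] = 5X2$counterexample
  rot[15] = X2$counterexample5
  rot[16] = 2$counterexample5X
  rot[17] = $counterexample5X2
Sorted (with $ < everything):
  sorted[0] = $counterexample5X2
  sorted[1] = 2$counterexample5X
  sorted[2] = 5X2$counterexample
  sorted[3] = X2$counterexample5
  sorted[4] = ample5X2$counterex
  sorted[5] = counterexample5X2$
  sorted[6] = e5X2$counterexampl
  sorted[7] = erexample5X2$count
  sorted[8] = example5X2$counter
  sorted[9] = le5X2$counterexamp
  sorted[10] = mple5X2$counterexa
  sorted[11] = nterexample5X2$cou
  sorted[12] = ounterexample5X2$c
  sorted[13] = ple5X2$counterexam
  sorted[14] = rexample5X2$counte
  sorted[15] = terexample5X2$coun
  sorted[16] = unterexample5X2$co
  sorted[17] = xample5X2$countere
sorted[14] = rexample5X2$counte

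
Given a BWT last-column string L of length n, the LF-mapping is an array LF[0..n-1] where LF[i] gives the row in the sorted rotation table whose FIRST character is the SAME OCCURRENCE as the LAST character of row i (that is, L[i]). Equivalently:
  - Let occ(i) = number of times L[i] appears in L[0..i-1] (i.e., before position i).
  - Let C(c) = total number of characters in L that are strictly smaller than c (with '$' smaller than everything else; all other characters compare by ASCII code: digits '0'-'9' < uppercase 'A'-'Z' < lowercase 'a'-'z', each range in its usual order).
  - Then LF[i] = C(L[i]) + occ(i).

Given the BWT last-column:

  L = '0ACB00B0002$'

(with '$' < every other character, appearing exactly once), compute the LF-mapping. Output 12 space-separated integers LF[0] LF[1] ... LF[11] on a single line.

Char counts: '$':1, '0':6, '2':1, 'A':1, 'B':2, 'C':1
C (first-col start): C('$')=0, C('0')=1, C('2')=7, C('A')=8, C('B')=9, C('C')=11
L[0]='0': occ=0, LF[0]=C('0')+0=1+0=1
L[1]='A': occ=0, LF[1]=C('A')+0=8+0=8
L[2]='C': occ=0, LF[2]=C('C')+0=11+0=11
L[3]='B': occ=0, LF[3]=C('B')+0=9+0=9
L[4]='0': occ=1, LF[4]=C('0')+1=1+1=2
L[5]='0': occ=2, LF[5]=C('0')+2=1+2=3
L[6]='B': occ=1, LF[6]=C('B')+1=9+1=10
L[7]='0': occ=3, LF[7]=C('0')+3=1+3=4
L[8]='0': occ=4, LF[8]=C('0')+4=1+4=5
L[9]='0': occ=5, LF[9]=C('0')+5=1+5=6
L[10]='2': occ=0, LF[10]=C('2')+0=7+0=7
L[11]='$': occ=0, LF[11]=C('$')+0=0+0=0

Answer: 1 8 11 9 2 3 10 4 5 6 7 0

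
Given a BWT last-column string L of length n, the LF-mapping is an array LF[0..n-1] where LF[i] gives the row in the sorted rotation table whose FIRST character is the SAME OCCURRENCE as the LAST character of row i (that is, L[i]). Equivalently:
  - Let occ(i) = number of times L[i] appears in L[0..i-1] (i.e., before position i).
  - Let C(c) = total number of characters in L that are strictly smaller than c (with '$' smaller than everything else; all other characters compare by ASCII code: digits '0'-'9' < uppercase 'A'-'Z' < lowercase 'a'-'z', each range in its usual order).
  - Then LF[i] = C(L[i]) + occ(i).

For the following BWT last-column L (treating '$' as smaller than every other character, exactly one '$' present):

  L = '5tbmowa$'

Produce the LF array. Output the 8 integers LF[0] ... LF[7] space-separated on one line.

Char counts: '$':1, '5':1, 'a':1, 'b':1, 'm':1, 'o':1, 't':1, 'w':1
C (first-col start): C('$')=0, C('5')=1, C('a')=2, C('b')=3, C('m')=4, C('o')=5, C('t')=6, C('w')=7
L[0]='5': occ=0, LF[0]=C('5')+0=1+0=1
L[1]='t': occ=0, LF[1]=C('t')+0=6+0=6
L[2]='b': occ=0, LF[2]=C('b')+0=3+0=3
L[3]='m': occ=0, LF[3]=C('m')+0=4+0=4
L[4]='o': occ=0, LF[4]=C('o')+0=5+0=5
L[5]='w': occ=0, LF[5]=C('w')+0=7+0=7
L[6]='a': occ=0, LF[6]=C('a')+0=2+0=2
L[7]='$': occ=0, LF[7]=C('$')+0=0+0=0

Answer: 1 6 3 4 5 7 2 0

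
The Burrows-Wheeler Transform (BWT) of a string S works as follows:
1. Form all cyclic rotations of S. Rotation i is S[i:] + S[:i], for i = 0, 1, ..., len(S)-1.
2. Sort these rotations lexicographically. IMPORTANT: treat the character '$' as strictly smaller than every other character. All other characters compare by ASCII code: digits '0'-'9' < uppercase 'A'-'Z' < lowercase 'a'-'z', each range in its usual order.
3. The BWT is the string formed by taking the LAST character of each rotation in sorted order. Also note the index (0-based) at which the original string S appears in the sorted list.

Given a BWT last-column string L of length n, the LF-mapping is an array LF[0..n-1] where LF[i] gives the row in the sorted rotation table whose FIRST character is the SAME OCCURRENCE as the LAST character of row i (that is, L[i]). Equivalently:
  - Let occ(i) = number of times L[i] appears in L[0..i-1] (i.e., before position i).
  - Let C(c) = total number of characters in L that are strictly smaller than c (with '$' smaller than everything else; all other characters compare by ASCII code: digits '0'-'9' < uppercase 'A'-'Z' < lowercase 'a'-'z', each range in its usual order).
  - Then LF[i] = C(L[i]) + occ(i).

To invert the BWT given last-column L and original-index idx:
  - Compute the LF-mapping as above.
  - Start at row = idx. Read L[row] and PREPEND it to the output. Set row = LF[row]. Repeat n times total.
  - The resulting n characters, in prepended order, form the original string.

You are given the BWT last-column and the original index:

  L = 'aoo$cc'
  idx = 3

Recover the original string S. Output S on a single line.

LF mapping: 1 4 5 0 2 3
Walk LF starting at row 3, prepending L[row]:
  step 1: row=3, L[3]='$', prepend. Next row=LF[3]=0
  step 2: row=0, L[0]='a', prepend. Next row=LF[0]=1
  step 3: row=1, L[1]='o', prepend. Next row=LF[1]=4
  step 4: row=4, L[4]='c', prepend. Next row=LF[4]=2
  step 5: row=2, L[2]='o', prepend. Next row=LF[2]=5
  step 6: row=5, L[5]='c', prepend. Next row=LF[5]=3
Reversed output: cocoa$

Answer: cocoa$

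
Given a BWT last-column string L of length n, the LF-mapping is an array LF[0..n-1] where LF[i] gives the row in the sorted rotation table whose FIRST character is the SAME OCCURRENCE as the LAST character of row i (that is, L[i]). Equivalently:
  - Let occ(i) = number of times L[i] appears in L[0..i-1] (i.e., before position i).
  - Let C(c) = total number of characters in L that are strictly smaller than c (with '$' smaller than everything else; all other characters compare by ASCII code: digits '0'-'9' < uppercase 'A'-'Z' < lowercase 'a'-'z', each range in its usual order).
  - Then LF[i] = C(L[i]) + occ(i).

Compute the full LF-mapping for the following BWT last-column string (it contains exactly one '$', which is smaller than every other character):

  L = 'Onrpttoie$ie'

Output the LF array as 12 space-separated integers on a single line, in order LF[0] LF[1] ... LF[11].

Char counts: '$':1, 'O':1, 'e':2, 'i':2, 'n':1, 'o':1, 'p':1, 'r':1, 't':2
C (first-col start): C('$')=0, C('O')=1, C('e')=2, C('i')=4, C('n')=6, C('o')=7, C('p')=8, C('r')=9, C('t')=10
L[0]='O': occ=0, LF[0]=C('O')+0=1+0=1
L[1]='n': occ=0, LF[1]=C('n')+0=6+0=6
L[2]='r': occ=0, LF[2]=C('r')+0=9+0=9
L[3]='p': occ=0, LF[3]=C('p')+0=8+0=8
L[4]='t': occ=0, LF[4]=C('t')+0=10+0=10
L[5]='t': occ=1, LF[5]=C('t')+1=10+1=11
L[6]='o': occ=0, LF[6]=C('o')+0=7+0=7
L[7]='i': occ=0, LF[7]=C('i')+0=4+0=4
L[8]='e': occ=0, LF[8]=C('e')+0=2+0=2
L[9]='$': occ=0, LF[9]=C('$')+0=0+0=0
L[10]='i': occ=1, LF[10]=C('i')+1=4+1=5
L[11]='e': occ=1, LF[11]=C('e')+1=2+1=3

Answer: 1 6 9 8 10 11 7 4 2 0 5 3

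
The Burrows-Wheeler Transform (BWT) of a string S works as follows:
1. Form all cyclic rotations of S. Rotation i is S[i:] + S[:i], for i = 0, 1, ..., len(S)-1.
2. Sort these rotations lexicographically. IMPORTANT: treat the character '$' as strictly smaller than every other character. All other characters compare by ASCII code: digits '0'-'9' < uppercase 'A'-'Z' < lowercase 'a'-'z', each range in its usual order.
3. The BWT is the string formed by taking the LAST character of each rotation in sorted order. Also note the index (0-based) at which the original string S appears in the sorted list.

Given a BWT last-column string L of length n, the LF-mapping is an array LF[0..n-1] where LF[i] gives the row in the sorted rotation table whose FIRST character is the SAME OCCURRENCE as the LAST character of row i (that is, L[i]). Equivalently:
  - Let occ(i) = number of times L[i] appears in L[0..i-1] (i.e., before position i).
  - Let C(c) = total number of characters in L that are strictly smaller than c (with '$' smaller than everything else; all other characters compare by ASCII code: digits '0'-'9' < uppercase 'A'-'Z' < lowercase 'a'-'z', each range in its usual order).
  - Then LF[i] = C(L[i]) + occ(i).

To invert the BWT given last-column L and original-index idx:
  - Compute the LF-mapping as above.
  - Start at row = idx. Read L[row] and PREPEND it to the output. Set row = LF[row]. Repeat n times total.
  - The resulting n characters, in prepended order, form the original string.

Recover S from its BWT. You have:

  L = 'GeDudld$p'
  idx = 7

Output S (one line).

Answer: puddleDG$

Derivation:
LF mapping: 2 5 1 8 3 6 4 0 7
Walk LF starting at row 7, prepending L[row]:
  step 1: row=7, L[7]='$', prepend. Next row=LF[7]=0
  step 2: row=0, L[0]='G', prepend. Next row=LF[0]=2
  step 3: row=2, L[2]='D', prepend. Next row=LF[2]=1
  step 4: row=1, L[1]='e', prepend. Next row=LF[1]=5
  step 5: row=5, L[5]='l', prepend. Next row=LF[5]=6
  step 6: row=6, L[6]='d', prepend. Next row=LF[6]=4
  step 7: row=4, L[4]='d', prepend. Next row=LF[4]=3
  step 8: row=3, L[3]='u', prepend. Next row=LF[3]=8
  step 9: row=8, L[8]='p', prepend. Next row=LF[8]=7
Reversed output: puddleDG$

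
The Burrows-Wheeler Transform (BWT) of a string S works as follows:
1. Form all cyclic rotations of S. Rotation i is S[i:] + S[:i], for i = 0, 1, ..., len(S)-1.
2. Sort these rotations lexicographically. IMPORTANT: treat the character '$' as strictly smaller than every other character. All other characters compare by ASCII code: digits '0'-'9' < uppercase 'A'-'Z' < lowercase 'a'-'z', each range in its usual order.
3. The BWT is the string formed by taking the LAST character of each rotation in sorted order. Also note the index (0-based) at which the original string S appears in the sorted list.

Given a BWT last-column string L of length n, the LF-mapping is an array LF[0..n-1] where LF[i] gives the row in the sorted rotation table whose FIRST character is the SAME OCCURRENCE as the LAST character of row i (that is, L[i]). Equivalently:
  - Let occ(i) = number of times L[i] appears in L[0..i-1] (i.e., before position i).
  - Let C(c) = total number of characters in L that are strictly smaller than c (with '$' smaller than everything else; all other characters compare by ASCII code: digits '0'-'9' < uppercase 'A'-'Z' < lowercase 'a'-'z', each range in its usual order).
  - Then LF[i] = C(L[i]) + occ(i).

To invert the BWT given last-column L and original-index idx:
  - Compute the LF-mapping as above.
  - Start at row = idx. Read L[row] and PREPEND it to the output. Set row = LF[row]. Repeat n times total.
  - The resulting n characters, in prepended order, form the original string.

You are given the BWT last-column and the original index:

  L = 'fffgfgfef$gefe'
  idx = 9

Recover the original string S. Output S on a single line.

LF mapping: 4 5 6 11 7 12 8 1 9 0 13 2 10 3
Walk LF starting at row 9, prepending L[row]:
  step 1: row=9, L[9]='$', prepend. Next row=LF[9]=0
  step 2: row=0, L[0]='f', prepend. Next row=LF[0]=4
  step 3: row=4, L[4]='f', prepend. Next row=LF[4]=7
  step 4: row=7, L[7]='e', prepend. Next row=LF[7]=1
  step 5: row=1, L[1]='f', prepend. Next row=LF[1]=5
  step 6: row=5, L[5]='g', prepend. Next row=LF[5]=12
  step 7: row=12, L[12]='f', prepend. Next row=LF[12]=10
  step 8: row=10, L[10]='g', prepend. Next row=LF[10]=13
  step 9: row=13, L[13]='e', prepend. Next row=LF[13]=3
  step 10: row=3, L[3]='g', prepend. Next row=LF[3]=11
  step 11: row=11, L[11]='e', prepend. Next row=LF[11]=2
  step 12: row=2, L[2]='f', prepend. Next row=LF[2]=6
  step 13: row=6, L[6]='f', prepend. Next row=LF[6]=8
  step 14: row=8, L[8]='f', prepend. Next row=LF[8]=9
Reversed output: fffegegfgfeff$

Answer: fffegegfgfeff$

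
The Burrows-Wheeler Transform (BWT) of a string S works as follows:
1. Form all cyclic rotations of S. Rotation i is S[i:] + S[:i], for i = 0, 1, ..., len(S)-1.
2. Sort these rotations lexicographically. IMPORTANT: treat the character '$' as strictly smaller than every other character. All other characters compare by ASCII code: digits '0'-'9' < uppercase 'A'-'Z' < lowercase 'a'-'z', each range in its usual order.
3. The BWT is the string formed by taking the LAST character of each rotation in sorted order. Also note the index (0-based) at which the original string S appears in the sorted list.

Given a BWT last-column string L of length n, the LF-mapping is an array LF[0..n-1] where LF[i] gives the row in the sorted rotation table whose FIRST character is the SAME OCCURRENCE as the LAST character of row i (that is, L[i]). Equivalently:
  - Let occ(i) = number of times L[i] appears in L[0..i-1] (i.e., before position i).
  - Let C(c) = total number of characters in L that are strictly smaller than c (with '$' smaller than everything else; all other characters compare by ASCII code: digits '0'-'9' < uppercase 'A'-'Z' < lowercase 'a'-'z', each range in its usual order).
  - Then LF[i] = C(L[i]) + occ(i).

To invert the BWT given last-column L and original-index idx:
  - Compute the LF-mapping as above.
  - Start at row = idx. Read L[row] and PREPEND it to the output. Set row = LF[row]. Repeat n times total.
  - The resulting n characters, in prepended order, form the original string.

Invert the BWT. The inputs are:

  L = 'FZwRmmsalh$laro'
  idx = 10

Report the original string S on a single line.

Answer: marshmallowRZF$

Derivation:
LF mapping: 1 3 14 2 9 10 13 4 7 6 0 8 5 12 11
Walk LF starting at row 10, prepending L[row]:
  step 1: row=10, L[10]='$', prepend. Next row=LF[10]=0
  step 2: row=0, L[0]='F', prepend. Next row=LF[0]=1
  step 3: row=1, L[1]='Z', prepend. Next row=LF[1]=3
  step 4: row=3, L[3]='R', prepend. Next row=LF[3]=2
  step 5: row=2, L[2]='w', prepend. Next row=LF[2]=14
  step 6: row=14, L[14]='o', prepend. Next row=LF[14]=11
  step 7: row=11, L[11]='l', prepend. Next row=LF[11]=8
  step 8: row=8, L[8]='l', prepend. Next row=LF[8]=7
  step 9: row=7, L[7]='a', prepend. Next row=LF[7]=4
  step 10: row=4, L[4]='m', prepend. Next row=LF[4]=9
  step 11: row=9, L[9]='h', prepend. Next row=LF[9]=6
  step 12: row=6, L[6]='s', prepend. Next row=LF[6]=13
  step 13: row=13, L[13]='r', prepend. Next row=LF[13]=12
  step 14: row=12, L[12]='a', prepend. Next row=LF[12]=5
  step 15: row=5, L[5]='m', prepend. Next row=LF[5]=10
Reversed output: marshmallowRZF$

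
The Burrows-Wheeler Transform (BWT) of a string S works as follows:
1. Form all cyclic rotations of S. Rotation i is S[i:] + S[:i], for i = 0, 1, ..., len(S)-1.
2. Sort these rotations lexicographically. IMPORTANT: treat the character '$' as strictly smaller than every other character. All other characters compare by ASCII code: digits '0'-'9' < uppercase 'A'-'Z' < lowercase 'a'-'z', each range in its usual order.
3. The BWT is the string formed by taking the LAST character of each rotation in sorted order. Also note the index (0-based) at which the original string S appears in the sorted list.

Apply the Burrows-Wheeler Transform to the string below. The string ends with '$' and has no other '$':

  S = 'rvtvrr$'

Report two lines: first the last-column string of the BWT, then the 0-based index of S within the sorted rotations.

All 7 rotations (rotation i = S[i:]+S[:i]):
  rot[0] = rvtvrr$
  rot[1] = vtvrr$r
  rot[2] = tvrr$rv
  rot[3] = vrr$rvt
  rot[4] = rr$rvtv
  rot[5] = r$rvtvr
  rot[6] = $rvtvrr
Sorted (with $ < everything):
  sorted[0] = $rvtvrr  (last char: 'r')
  sorted[1] = r$rvtvr  (last char: 'r')
  sorted[2] = rr$rvtv  (last char: 'v')
  sorted[3] = rvtvrr$  (last char: '$')
  sorted[4] = tvrr$rv  (last char: 'v')
  sorted[5] = vrr$rvt  (last char: 't')
  sorted[6] = vtvrr$r  (last char: 'r')
Last column: rrv$vtr
Original string S is at sorted index 3

Answer: rrv$vtr
3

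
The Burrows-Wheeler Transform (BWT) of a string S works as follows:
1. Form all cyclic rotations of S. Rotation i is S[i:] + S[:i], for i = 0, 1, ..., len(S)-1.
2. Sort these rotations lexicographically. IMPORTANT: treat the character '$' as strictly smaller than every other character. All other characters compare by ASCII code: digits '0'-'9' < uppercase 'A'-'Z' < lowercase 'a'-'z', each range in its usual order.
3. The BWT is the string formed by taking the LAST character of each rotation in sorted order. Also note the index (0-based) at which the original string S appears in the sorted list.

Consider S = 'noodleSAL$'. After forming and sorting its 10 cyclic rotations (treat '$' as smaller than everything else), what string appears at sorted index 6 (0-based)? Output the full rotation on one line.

Answer: leSAL$nood

Derivation:
All 10 rotations (rotation i = S[i:]+S[:i]):
  rot[0] = noodleSAL$
  rot[1] = oodleSAL$n
  rot[2] = odleSAL$no
  rot[3] = dleSAL$noo
  rot[4] = leSAL$nood
  rot[5] = eSAL$noodl
  rot[6] = SAL$noodle
  rot[7] = AL$noodleS
  rot[8] = L$noodleSA
  rot[9] = $noodleSAL
Sorted (with $ < everything):
  sorted[0] = $noodleSAL
  sorted[1] = AL$noodleS
  sorted[2] = L$noodleSA
  sorted[3] = SAL$noodle
  sorted[4] = dleSAL$noo
  sorted[5] = eSAL$noodl
  sorted[6] = leSAL$nood
  sorted[7] = noodleSAL$
  sorted[8] = odleSAL$no
  sorted[9] = oodleSAL$n
sorted[6] = leSAL$nood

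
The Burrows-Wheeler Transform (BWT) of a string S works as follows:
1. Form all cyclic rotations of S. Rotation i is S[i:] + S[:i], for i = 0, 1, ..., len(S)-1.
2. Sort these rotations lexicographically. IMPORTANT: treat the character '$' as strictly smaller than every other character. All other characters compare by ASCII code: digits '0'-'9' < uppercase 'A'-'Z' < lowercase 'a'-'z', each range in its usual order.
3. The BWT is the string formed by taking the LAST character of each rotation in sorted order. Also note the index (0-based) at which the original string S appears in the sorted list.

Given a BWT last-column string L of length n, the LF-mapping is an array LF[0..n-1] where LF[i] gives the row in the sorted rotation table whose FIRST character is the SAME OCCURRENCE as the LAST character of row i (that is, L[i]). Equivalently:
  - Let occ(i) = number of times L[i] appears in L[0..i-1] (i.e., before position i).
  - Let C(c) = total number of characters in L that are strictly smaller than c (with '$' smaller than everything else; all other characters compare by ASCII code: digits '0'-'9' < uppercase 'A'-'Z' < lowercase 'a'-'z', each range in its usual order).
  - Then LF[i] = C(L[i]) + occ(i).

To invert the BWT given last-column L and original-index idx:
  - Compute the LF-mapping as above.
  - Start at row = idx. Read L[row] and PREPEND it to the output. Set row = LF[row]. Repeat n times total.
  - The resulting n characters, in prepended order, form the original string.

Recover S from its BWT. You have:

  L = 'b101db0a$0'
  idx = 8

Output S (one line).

LF mapping: 7 4 1 5 9 8 2 6 0 3
Walk LF starting at row 8, prepending L[row]:
  step 1: row=8, L[8]='$', prepend. Next row=LF[8]=0
  step 2: row=0, L[0]='b', prepend. Next row=LF[0]=7
  step 3: row=7, L[7]='a', prepend. Next row=LF[7]=6
  step 4: row=6, L[6]='0', prepend. Next row=LF[6]=2
  step 5: row=2, L[2]='0', prepend. Next row=LF[2]=1
  step 6: row=1, L[1]='1', prepend. Next row=LF[1]=4
  step 7: row=4, L[4]='d', prepend. Next row=LF[4]=9
  step 8: row=9, L[9]='0', prepend. Next row=LF[9]=3
  step 9: row=3, L[3]='1', prepend. Next row=LF[3]=5
  step 10: row=5, L[5]='b', prepend. Next row=LF[5]=8
Reversed output: b10d100ab$

Answer: b10d100ab$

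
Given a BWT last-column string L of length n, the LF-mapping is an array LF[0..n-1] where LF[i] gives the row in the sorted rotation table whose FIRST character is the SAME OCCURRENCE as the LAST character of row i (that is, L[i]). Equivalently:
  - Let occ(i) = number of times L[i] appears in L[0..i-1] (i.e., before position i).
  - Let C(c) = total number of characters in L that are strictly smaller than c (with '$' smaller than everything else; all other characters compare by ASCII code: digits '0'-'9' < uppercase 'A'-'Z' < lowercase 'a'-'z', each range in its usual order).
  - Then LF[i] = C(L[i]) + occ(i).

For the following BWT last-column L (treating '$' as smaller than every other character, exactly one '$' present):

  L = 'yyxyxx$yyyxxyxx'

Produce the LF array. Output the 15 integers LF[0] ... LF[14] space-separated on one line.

Char counts: '$':1, 'x':7, 'y':7
C (first-col start): C('$')=0, C('x')=1, C('y')=8
L[0]='y': occ=0, LF[0]=C('y')+0=8+0=8
L[1]='y': occ=1, LF[1]=C('y')+1=8+1=9
L[2]='x': occ=0, LF[2]=C('x')+0=1+0=1
L[3]='y': occ=2, LF[3]=C('y')+2=8+2=10
L[4]='x': occ=1, LF[4]=C('x')+1=1+1=2
L[5]='x': occ=2, LF[5]=C('x')+2=1+2=3
L[6]='$': occ=0, LF[6]=C('$')+0=0+0=0
L[7]='y': occ=3, LF[7]=C('y')+3=8+3=11
L[8]='y': occ=4, LF[8]=C('y')+4=8+4=12
L[9]='y': occ=5, LF[9]=C('y')+5=8+5=13
L[10]='x': occ=3, LF[10]=C('x')+3=1+3=4
L[11]='x': occ=4, LF[11]=C('x')+4=1+4=5
L[12]='y': occ=6, LF[12]=C('y')+6=8+6=14
L[13]='x': occ=5, LF[13]=C('x')+5=1+5=6
L[14]='x': occ=6, LF[14]=C('x')+6=1+6=7

Answer: 8 9 1 10 2 3 0 11 12 13 4 5 14 6 7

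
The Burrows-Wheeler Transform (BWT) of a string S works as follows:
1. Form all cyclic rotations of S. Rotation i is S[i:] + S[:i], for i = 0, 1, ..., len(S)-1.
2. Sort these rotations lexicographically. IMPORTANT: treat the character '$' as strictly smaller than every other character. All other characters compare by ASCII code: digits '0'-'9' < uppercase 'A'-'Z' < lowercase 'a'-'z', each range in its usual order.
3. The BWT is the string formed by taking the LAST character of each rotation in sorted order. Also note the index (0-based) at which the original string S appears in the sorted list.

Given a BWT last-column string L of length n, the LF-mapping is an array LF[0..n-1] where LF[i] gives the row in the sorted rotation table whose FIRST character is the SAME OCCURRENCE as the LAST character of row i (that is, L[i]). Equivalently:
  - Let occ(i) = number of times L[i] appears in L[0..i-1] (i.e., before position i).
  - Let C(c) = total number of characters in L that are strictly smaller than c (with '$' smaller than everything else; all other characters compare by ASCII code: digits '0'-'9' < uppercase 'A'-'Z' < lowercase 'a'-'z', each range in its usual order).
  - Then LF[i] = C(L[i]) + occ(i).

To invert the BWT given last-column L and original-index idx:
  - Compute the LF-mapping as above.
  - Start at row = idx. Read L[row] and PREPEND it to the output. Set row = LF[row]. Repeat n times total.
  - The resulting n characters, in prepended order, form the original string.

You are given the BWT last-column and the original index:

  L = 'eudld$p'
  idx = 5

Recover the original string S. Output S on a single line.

Answer: puddle$

Derivation:
LF mapping: 3 6 1 4 2 0 5
Walk LF starting at row 5, prepending L[row]:
  step 1: row=5, L[5]='$', prepend. Next row=LF[5]=0
  step 2: row=0, L[0]='e', prepend. Next row=LF[0]=3
  step 3: row=3, L[3]='l', prepend. Next row=LF[3]=4
  step 4: row=4, L[4]='d', prepend. Next row=LF[4]=2
  step 5: row=2, L[2]='d', prepend. Next row=LF[2]=1
  step 6: row=1, L[1]='u', prepend. Next row=LF[1]=6
  step 7: row=6, L[6]='p', prepend. Next row=LF[6]=5
Reversed output: puddle$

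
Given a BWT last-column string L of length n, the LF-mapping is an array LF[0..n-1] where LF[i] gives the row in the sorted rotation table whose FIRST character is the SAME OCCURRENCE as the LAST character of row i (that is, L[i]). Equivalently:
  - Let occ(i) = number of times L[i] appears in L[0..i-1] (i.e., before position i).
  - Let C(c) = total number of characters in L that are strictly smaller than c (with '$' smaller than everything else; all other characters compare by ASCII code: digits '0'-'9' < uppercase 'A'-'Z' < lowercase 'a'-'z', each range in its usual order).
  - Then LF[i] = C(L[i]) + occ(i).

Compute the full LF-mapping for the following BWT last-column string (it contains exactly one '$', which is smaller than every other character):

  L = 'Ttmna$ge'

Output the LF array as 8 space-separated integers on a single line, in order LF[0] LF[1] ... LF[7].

Answer: 1 7 5 6 2 0 4 3

Derivation:
Char counts: '$':1, 'T':1, 'a':1, 'e':1, 'g':1, 'm':1, 'n':1, 't':1
C (first-col start): C('$')=0, C('T')=1, C('a')=2, C('e')=3, C('g')=4, C('m')=5, C('n')=6, C('t')=7
L[0]='T': occ=0, LF[0]=C('T')+0=1+0=1
L[1]='t': occ=0, LF[1]=C('t')+0=7+0=7
L[2]='m': occ=0, LF[2]=C('m')+0=5+0=5
L[3]='n': occ=0, LF[3]=C('n')+0=6+0=6
L[4]='a': occ=0, LF[4]=C('a')+0=2+0=2
L[5]='$': occ=0, LF[5]=C('$')+0=0+0=0
L[6]='g': occ=0, LF[6]=C('g')+0=4+0=4
L[7]='e': occ=0, LF[7]=C('e')+0=3+0=3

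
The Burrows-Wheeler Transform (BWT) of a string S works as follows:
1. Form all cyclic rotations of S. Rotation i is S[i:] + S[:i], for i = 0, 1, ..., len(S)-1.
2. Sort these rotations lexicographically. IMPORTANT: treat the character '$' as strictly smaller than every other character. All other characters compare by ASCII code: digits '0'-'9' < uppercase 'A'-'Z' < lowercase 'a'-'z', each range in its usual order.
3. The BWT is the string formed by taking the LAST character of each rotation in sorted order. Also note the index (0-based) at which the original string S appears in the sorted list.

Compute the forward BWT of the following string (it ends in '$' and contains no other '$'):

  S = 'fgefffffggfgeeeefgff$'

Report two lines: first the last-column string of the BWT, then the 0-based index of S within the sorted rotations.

Answer: fgeegefgefffg$effffgf
13

Derivation:
All 21 rotations (rotation i = S[i:]+S[:i]):
  rot[0] = fgefffffggfgeeeefgff$
  rot[1] = gefffffggfgeeeefgff$f
  rot[2] = efffffggfgeeeefgff$fg
  rot[3] = fffffggfgeeeefgff$fge
  rot[4] = ffffggfgeeeefgff$fgef
  rot[5] = fffggfgeeeefgff$fgeff
  rot[6] = ffggfgeeeefgff$fgefff
  rot[7] = fggfgeeeefgff$fgeffff
  rot[8] = ggfgeeeefgff$fgefffff
  rot[9] = gfgeeeefgff$fgefffffg
  rot[10] = fgeeeefgff$fgefffffgg
  rot[11] = geeeefgff$fgefffffggf
  rot[12] = eeeefgff$fgefffffggfg
  rot[13] = eeefgff$fgefffffggfge
  rot[14] = eefgff$fgefffffggfgee
  rot[15] = efgff$fgefffffggfgeee
  rot[16] = fgff$fgefffffggfgeeee
  rot[17] = gff$fgefffffggfgeeeef
  rot[18] = ff$fgefffffggfgeeeefg
  rot[19] = f$fgefffffggfgeeeefgf
  rot[20] = $fgefffffggfgeeeefgff
Sorted (with $ < everything):
  sorted[0] = $fgefffffggfgeeeefgff  (last char: 'f')
  sorted[1] = eeeefgff$fgefffffggfg  (last char: 'g')
  sorted[2] = eeefgff$fgefffffggfge  (last char: 'e')
  sorted[3] = eefgff$fgefffffggfgee  (last char: 'e')
  sorted[4] = efffffggfgeeeefgff$fg  (last char: 'g')
  sorted[5] = efgff$fgefffffggfgeee  (last char: 'e')
  sorted[6] = f$fgefffffggfgeeeefgf  (last char: 'f')
  sorted[7] = ff$fgefffffggfgeeeefg  (last char: 'g')
  sorted[8] = fffffggfgeeeefgff$fge  (last char: 'e')
  sorted[9] = ffffggfgeeeefgff$fgef  (last char: 'f')
  sorted[10] = fffggfgeeeefgff$fgeff  (last char: 'f')
  sorted[11] = ffggfgeeeefgff$fgefff  (last char: 'f')
  sorted[12] = fgeeeefgff$fgefffffgg  (last char: 'g')
  sorted[13] = fgefffffggfgeeeefgff$  (last char: '$')
  sorted[14] = fgff$fgefffffggfgeeee  (last char: 'e')
  sorted[15] = fggfgeeeefgff$fgeffff  (last char: 'f')
  sorted[16] = geeeefgff$fgefffffggf  (last char: 'f')
  sorted[17] = gefffffggfgeeeefgff$f  (last char: 'f')
  sorted[18] = gff$fgefffffggfgeeeef  (last char: 'f')
  sorted[19] = gfgeeeefgff$fgefffffg  (last char: 'g')
  sorted[20] = ggfgeeeefgff$fgefffff  (last char: 'f')
Last column: fgeegefgefffg$effffgf
Original string S is at sorted index 13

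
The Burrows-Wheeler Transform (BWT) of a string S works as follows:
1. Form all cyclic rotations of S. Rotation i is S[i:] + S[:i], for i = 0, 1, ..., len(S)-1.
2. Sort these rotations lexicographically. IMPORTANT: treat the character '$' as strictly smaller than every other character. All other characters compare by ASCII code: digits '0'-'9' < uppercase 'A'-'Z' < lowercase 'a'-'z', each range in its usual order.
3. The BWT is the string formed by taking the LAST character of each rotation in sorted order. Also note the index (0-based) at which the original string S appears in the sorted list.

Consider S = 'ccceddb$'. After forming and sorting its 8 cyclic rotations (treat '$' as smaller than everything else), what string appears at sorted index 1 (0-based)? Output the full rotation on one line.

Answer: b$cccedd

Derivation:
All 8 rotations (rotation i = S[i:]+S[:i]):
  rot[0] = ccceddb$
  rot[1] = cceddb$c
  rot[2] = ceddb$cc
  rot[3] = eddb$ccc
  rot[4] = ddb$ccce
  rot[5] = db$ccced
  rot[6] = b$cccedd
  rot[7] = $ccceddb
Sorted (with $ < everything):
  sorted[0] = $ccceddb
  sorted[1] = b$cccedd
  sorted[2] = ccceddb$
  sorted[3] = cceddb$c
  sorted[4] = ceddb$cc
  sorted[5] = db$ccced
  sorted[6] = ddb$ccce
  sorted[7] = eddb$ccc
sorted[1] = b$cccedd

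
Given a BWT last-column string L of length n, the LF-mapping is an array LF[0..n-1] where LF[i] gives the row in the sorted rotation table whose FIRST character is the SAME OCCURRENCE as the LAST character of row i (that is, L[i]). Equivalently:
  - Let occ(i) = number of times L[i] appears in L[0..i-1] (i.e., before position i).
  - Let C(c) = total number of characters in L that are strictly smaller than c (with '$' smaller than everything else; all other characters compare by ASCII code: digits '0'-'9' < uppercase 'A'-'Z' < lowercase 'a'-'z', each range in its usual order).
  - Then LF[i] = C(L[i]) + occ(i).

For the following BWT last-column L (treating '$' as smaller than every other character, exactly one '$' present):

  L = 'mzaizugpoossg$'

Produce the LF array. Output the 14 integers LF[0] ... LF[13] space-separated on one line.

Answer: 5 12 1 4 13 11 2 8 6 7 9 10 3 0

Derivation:
Char counts: '$':1, 'a':1, 'g':2, 'i':1, 'm':1, 'o':2, 'p':1, 's':2, 'u':1, 'z':2
C (first-col start): C('$')=0, C('a')=1, C('g')=2, C('i')=4, C('m')=5, C('o')=6, C('p')=8, C('s')=9, C('u')=11, C('z')=12
L[0]='m': occ=0, LF[0]=C('m')+0=5+0=5
L[1]='z': occ=0, LF[1]=C('z')+0=12+0=12
L[2]='a': occ=0, LF[2]=C('a')+0=1+0=1
L[3]='i': occ=0, LF[3]=C('i')+0=4+0=4
L[4]='z': occ=1, LF[4]=C('z')+1=12+1=13
L[5]='u': occ=0, LF[5]=C('u')+0=11+0=11
L[6]='g': occ=0, LF[6]=C('g')+0=2+0=2
L[7]='p': occ=0, LF[7]=C('p')+0=8+0=8
L[8]='o': occ=0, LF[8]=C('o')+0=6+0=6
L[9]='o': occ=1, LF[9]=C('o')+1=6+1=7
L[10]='s': occ=0, LF[10]=C('s')+0=9+0=9
L[11]='s': occ=1, LF[11]=C('s')+1=9+1=10
L[12]='g': occ=1, LF[12]=C('g')+1=2+1=3
L[13]='$': occ=0, LF[13]=C('$')+0=0+0=0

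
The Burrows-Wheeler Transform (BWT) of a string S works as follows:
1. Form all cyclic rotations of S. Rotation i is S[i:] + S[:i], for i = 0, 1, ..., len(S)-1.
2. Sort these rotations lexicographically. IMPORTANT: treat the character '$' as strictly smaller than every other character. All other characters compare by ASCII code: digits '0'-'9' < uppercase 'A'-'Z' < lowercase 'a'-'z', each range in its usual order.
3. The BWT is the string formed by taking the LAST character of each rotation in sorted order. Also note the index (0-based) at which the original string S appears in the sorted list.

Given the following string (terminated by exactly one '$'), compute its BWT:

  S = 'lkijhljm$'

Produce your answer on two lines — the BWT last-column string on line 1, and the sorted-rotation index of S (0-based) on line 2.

All 9 rotations (rotation i = S[i:]+S[:i]):
  rot[0] = lkijhljm$
  rot[1] = kijhljm$l
  rot[2] = ijhljm$lk
  rot[3] = jhljm$lki
  rot[4] = hljm$lkij
  rot[5] = ljm$lkijh
  rot[6] = jm$lkijhl
  rot[7] = m$lkijhlj
  rot[8] = $lkijhljm
Sorted (with $ < everything):
  sorted[0] = $lkijhljm  (last char: 'm')
  sorted[1] = hljm$lkij  (last char: 'j')
  sorted[2] = ijhljm$lk  (last char: 'k')
  sorted[3] = jhljm$lki  (last char: 'i')
  sorted[4] = jm$lkijhl  (last char: 'l')
  sorted[5] = kijhljm$l  (last char: 'l')
  sorted[6] = ljm$lkijh  (last char: 'h')
  sorted[7] = lkijhljm$  (last char: '$')
  sorted[8] = m$lkijhlj  (last char: 'j')
Last column: mjkillh$j
Original string S is at sorted index 7

Answer: mjkillh$j
7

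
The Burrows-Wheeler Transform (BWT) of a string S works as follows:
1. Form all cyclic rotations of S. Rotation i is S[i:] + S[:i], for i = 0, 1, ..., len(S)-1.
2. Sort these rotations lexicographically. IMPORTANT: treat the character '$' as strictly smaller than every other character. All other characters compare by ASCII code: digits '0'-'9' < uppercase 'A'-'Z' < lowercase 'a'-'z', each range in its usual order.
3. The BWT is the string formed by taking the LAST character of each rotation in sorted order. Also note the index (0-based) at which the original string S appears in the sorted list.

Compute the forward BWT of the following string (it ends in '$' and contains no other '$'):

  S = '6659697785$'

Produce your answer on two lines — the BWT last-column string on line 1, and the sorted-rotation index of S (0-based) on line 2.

Answer: 5866$997756
4

Derivation:
All 11 rotations (rotation i = S[i:]+S[:i]):
  rot[0] = 6659697785$
  rot[1] = 659697785$6
  rot[2] = 59697785$66
  rot[3] = 9697785$665
  rot[4] = 697785$6659
  rot[5] = 97785$66596
  rot[6] = 7785$665969
  rot[7] = 785$6659697
  rot[8] = 85$66596977
  rot[9] = 5$665969778
  rot[10] = $6659697785
Sorted (with $ < everything):
  sorted[0] = $6659697785  (last char: '5')
  sorted[1] = 5$665969778  (last char: '8')
  sorted[2] = 59697785$66  (last char: '6')
  sorted[3] = 659697785$6  (last char: '6')
  sorted[4] = 6659697785$  (last char: '$')
  sorted[5] = 697785$6659  (last char: '9')
  sorted[6] = 7785$665969  (last char: '9')
  sorted[7] = 785$6659697  (last char: '7')
  sorted[8] = 85$66596977  (last char: '7')
  sorted[9] = 9697785$665  (last char: '5')
  sorted[10] = 97785$66596  (last char: '6')
Last column: 5866$997756
Original string S is at sorted index 4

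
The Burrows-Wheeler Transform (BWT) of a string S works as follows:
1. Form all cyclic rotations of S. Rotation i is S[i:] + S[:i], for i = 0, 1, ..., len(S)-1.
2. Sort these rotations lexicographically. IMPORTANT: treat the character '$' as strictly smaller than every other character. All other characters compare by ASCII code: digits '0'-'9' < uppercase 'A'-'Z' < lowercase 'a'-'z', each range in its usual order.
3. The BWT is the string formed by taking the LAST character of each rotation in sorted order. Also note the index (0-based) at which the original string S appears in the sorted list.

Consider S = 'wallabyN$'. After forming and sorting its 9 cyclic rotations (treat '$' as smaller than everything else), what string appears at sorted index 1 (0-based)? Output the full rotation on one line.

All 9 rotations (rotation i = S[i:]+S[:i]):
  rot[0] = wallabyN$
  rot[1] = allabyN$w
  rot[2] = llabyN$wa
  rot[3] = labyN$wal
  rot[4] = abyN$wall
  rot[5] = byN$walla
  rot[6] = yN$wallab
  rot[7] = N$wallaby
  rot[8] = $wallabyN
Sorted (with $ < everything):
  sorted[0] = $wallabyN
  sorted[1] = N$wallaby
  sorted[2] = abyN$wall
  sorted[3] = allabyN$w
  sorted[4] = byN$walla
  sorted[5] = labyN$wal
  sorted[6] = llabyN$wa
  sorted[7] = wallabyN$
  sorted[8] = yN$wallab
sorted[1] = N$wallaby

Answer: N$wallaby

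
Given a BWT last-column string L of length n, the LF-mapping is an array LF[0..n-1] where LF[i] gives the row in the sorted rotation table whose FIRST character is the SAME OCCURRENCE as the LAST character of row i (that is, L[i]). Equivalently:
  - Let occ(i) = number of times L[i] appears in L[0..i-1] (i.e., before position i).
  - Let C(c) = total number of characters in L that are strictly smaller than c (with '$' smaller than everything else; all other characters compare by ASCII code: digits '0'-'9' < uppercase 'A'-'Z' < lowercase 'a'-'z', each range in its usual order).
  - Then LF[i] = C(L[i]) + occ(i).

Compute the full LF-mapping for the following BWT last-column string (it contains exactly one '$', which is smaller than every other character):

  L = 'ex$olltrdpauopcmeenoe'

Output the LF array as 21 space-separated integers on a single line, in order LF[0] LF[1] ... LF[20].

Char counts: '$':1, 'a':1, 'c':1, 'd':1, 'e':4, 'l':2, 'm':1, 'n':1, 'o':3, 'p':2, 'r':1, 't':1, 'u':1, 'x':1
C (first-col start): C('$')=0, C('a')=1, C('c')=2, C('d')=3, C('e')=4, C('l')=8, C('m')=10, C('n')=11, C('o')=12, C('p')=15, C('r')=17, C('t')=18, C('u')=19, C('x')=20
L[0]='e': occ=0, LF[0]=C('e')+0=4+0=4
L[1]='x': occ=0, LF[1]=C('x')+0=20+0=20
L[2]='$': occ=0, LF[2]=C('$')+0=0+0=0
L[3]='o': occ=0, LF[3]=C('o')+0=12+0=12
L[4]='l': occ=0, LF[4]=C('l')+0=8+0=8
L[5]='l': occ=1, LF[5]=C('l')+1=8+1=9
L[6]='t': occ=0, LF[6]=C('t')+0=18+0=18
L[7]='r': occ=0, LF[7]=C('r')+0=17+0=17
L[8]='d': occ=0, LF[8]=C('d')+0=3+0=3
L[9]='p': occ=0, LF[9]=C('p')+0=15+0=15
L[10]='a': occ=0, LF[10]=C('a')+0=1+0=1
L[11]='u': occ=0, LF[11]=C('u')+0=19+0=19
L[12]='o': occ=1, LF[12]=C('o')+1=12+1=13
L[13]='p': occ=1, LF[13]=C('p')+1=15+1=16
L[14]='c': occ=0, LF[14]=C('c')+0=2+0=2
L[15]='m': occ=0, LF[15]=C('m')+0=10+0=10
L[16]='e': occ=1, LF[16]=C('e')+1=4+1=5
L[17]='e': occ=2, LF[17]=C('e')+2=4+2=6
L[18]='n': occ=0, LF[18]=C('n')+0=11+0=11
L[19]='o': occ=2, LF[19]=C('o')+2=12+2=14
L[20]='e': occ=3, LF[20]=C('e')+3=4+3=7

Answer: 4 20 0 12 8 9 18 17 3 15 1 19 13 16 2 10 5 6 11 14 7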